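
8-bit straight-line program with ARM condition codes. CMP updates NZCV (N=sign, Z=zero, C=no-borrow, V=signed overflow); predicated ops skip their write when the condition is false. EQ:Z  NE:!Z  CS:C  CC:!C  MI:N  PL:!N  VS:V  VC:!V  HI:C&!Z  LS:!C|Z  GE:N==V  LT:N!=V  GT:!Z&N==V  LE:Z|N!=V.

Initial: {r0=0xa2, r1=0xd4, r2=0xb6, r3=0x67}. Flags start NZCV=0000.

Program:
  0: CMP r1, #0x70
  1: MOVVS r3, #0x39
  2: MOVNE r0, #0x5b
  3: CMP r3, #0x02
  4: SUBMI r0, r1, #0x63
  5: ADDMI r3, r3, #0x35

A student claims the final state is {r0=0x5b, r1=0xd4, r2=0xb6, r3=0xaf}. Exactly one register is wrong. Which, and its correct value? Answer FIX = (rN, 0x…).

FIX = (r3, 0x39)

0: ✓ CMP  NZCV=0011
1: ✓ MOVVS  r3←0x39
2: ✓ MOVNE  r0←0x5b
3: ✓ CMP  NZCV=0010
4: · SUBMI
5: · ADDMI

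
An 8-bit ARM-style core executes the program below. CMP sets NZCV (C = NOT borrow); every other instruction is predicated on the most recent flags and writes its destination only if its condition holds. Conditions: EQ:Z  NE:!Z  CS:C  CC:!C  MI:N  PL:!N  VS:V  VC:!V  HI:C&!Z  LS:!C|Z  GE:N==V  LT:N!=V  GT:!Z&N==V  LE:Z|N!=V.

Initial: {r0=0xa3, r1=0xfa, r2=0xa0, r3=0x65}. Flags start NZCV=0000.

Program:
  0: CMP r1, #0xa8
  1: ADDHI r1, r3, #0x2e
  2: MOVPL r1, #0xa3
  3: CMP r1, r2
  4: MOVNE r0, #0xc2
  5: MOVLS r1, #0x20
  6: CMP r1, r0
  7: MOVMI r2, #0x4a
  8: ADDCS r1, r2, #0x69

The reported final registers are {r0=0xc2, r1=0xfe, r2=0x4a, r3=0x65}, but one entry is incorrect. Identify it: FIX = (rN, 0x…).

[0] flags=0010 → (cmp)
[1] flags=0010 HI?T → r1=0x93
[2] flags=0010 PL?T → r1=0xa3
[3] flags=0010 → (cmp)
[4] flags=0010 NE?T → r0=0xc2
[5] flags=0010 LS?F → skip
[6] flags=1000 → (cmp)
[7] flags=1000 MI?T → r2=0x4a
[8] flags=1000 CS?F → skip

FIX = (r1, 0xa3)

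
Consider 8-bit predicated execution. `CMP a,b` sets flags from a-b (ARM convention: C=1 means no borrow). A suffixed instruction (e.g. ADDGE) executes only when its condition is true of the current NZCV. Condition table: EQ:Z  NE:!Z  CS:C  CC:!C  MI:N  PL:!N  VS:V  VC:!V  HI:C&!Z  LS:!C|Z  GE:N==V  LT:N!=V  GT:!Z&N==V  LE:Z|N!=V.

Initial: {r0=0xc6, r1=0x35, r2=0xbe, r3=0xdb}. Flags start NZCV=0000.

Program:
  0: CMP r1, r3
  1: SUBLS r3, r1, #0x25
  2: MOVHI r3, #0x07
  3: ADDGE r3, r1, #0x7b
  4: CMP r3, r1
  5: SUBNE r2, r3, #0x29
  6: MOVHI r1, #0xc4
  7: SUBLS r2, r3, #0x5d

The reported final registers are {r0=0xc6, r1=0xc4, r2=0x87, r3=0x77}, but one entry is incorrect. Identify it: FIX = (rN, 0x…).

[0] flags=0000 → (cmp)
[1] flags=0000 LS?T → r3=0x10
[2] flags=0000 HI?F → skip
[3] flags=0000 GE?T → r3=0xb0
[4] flags=0011 → (cmp)
[5] flags=0011 NE?T → r2=0x87
[6] flags=0011 HI?T → r1=0xc4
[7] flags=0011 LS?F → skip

FIX = (r3, 0xb0)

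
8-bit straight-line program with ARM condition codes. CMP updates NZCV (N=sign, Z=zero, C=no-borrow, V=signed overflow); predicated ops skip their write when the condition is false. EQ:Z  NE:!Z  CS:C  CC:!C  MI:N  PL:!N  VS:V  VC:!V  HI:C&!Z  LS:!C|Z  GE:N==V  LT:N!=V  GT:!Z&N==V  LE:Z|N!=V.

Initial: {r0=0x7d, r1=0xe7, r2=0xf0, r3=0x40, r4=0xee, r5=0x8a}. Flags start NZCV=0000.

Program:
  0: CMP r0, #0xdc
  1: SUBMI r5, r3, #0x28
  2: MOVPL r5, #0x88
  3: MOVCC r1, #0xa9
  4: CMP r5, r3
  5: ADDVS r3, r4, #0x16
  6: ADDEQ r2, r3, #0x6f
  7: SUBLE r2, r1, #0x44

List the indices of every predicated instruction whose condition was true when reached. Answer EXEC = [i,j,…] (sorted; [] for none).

EXEC = [1,3,7]

[0] flags=1001 → (cmp)
[1] flags=1001 MI?T → r5=0x18
[2] flags=1001 PL?F → skip
[3] flags=1001 CC?T → r1=0xa9
[4] flags=1000 → (cmp)
[5] flags=1000 VS?F → skip
[6] flags=1000 EQ?F → skip
[7] flags=1000 LE?T → r2=0x65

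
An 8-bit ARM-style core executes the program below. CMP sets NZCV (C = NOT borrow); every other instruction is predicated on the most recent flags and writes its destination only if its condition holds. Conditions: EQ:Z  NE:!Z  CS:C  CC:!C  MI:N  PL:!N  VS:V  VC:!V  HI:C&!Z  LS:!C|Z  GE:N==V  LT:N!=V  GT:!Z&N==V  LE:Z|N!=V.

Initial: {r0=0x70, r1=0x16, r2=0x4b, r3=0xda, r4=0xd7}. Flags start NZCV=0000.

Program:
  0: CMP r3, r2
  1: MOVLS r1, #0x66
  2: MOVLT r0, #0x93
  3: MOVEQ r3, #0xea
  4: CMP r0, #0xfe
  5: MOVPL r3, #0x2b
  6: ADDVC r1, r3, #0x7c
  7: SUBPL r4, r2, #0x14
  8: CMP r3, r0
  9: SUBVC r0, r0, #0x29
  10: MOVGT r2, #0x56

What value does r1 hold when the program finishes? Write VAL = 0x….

[0] flags=1010 → (cmp)
[1] flags=1010 LS?F → skip
[2] flags=1010 LT?T → r0=0x93
[3] flags=1010 EQ?F → skip
[4] flags=1000 → (cmp)
[5] flags=1000 PL?F → skip
[6] flags=1000 VC?T → r1=0x56
[7] flags=1000 PL?F → skip
[8] flags=0010 → (cmp)
[9] flags=0010 VC?T → r0=0x6a
[10] flags=0010 GT?T → r2=0x56

VAL = 0x56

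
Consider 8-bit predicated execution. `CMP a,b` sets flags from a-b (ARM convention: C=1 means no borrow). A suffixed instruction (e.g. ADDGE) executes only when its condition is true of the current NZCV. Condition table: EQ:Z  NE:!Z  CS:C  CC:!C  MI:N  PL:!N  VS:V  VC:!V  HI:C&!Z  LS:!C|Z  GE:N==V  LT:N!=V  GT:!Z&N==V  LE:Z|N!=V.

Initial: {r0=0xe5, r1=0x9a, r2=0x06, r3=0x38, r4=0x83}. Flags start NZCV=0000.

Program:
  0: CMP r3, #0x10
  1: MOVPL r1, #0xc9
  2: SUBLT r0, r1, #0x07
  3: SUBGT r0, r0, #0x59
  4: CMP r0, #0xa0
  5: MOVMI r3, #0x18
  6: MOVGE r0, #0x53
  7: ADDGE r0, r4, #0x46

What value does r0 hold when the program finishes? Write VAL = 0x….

[0] flags=0010 → (cmp)
[1] flags=0010 PL?T → r1=0xc9
[2] flags=0010 LT?F → skip
[3] flags=0010 GT?T → r0=0x8c
[4] flags=1000 → (cmp)
[5] flags=1000 MI?T → r3=0x18
[6] flags=1000 GE?F → skip
[7] flags=1000 GE?F → skip

VAL = 0x8c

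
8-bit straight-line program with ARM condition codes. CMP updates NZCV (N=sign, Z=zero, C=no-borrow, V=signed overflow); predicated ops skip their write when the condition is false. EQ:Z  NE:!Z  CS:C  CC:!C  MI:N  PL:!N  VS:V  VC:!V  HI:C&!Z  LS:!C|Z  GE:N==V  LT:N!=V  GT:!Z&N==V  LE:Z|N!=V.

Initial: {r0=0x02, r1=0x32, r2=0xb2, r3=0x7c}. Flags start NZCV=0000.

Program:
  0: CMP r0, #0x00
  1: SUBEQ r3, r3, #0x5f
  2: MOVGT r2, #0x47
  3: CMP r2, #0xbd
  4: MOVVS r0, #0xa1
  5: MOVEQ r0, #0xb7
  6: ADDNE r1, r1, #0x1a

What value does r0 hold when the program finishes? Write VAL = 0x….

VAL = 0xa1

0: ✓ CMP  NZCV=0010
1: · SUBEQ
2: ✓ MOVGT  r2←0x47
3: ✓ CMP  NZCV=1001
4: ✓ MOVVS  r0←0xa1
5: · MOVEQ
6: ✓ ADDNE  r1←0x4c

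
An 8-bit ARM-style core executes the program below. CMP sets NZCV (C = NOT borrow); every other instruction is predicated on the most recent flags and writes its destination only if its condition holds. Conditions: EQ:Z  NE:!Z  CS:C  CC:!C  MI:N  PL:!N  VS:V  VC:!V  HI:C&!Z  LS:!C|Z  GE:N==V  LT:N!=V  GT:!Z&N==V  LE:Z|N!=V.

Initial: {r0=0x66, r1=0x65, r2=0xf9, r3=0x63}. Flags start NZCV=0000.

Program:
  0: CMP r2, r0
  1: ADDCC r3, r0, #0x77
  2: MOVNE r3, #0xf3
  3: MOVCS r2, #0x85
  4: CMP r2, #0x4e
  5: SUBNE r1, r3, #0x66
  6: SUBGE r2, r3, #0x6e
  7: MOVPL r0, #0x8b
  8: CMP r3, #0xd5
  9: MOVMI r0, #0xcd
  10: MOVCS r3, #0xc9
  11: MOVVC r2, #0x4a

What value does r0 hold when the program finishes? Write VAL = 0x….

0: ✓ CMP  NZCV=1010
1: · ADDCC
2: ✓ MOVNE  r3←0xf3
3: ✓ MOVCS  r2←0x85
4: ✓ CMP  NZCV=0011
5: ✓ SUBNE  r1←0x8d
6: · SUBGE
7: ✓ MOVPL  r0←0x8b
8: ✓ CMP  NZCV=0010
9: · MOVMI
10: ✓ MOVCS  r3←0xc9
11: ✓ MOVVC  r2←0x4a

VAL = 0x8b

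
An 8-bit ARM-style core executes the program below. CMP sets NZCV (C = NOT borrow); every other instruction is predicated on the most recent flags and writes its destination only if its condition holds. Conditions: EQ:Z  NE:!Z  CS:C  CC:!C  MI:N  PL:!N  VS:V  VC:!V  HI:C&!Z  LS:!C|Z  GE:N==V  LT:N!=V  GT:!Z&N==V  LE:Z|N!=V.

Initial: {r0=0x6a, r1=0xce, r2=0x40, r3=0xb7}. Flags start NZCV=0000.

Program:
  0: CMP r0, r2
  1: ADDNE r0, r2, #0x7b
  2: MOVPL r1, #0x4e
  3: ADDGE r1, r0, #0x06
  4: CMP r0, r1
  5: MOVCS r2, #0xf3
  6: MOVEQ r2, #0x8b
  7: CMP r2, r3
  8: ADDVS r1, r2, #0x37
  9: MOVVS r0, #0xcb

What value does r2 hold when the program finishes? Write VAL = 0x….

0: ✓ CMP  NZCV=0010
1: ✓ ADDNE  r0←0xbb
2: ✓ MOVPL  r1←0x4e
3: ✓ ADDGE  r1←0xc1
4: ✓ CMP  NZCV=1000
5: · MOVCS
6: · MOVEQ
7: ✓ CMP  NZCV=1001
8: ✓ ADDVS  r1←0x77
9: ✓ MOVVS  r0←0xcb

VAL = 0x40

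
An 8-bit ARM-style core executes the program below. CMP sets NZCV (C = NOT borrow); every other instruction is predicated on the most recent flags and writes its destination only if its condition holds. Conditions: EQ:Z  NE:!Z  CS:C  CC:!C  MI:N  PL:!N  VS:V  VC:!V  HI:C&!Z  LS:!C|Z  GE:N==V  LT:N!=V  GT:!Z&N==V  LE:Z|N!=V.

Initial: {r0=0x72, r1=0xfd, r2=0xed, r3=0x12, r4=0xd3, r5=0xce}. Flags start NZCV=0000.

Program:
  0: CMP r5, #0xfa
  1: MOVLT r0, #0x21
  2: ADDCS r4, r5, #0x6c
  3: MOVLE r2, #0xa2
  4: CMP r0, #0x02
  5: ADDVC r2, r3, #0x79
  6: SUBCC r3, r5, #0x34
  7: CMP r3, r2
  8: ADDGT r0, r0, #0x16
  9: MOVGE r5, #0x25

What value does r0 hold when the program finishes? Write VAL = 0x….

VAL = 0x37

0: ✓ CMP  NZCV=1000
1: ✓ MOVLT  r0←0x21
2: · ADDCS
3: ✓ MOVLE  r2←0xa2
4: ✓ CMP  NZCV=0010
5: ✓ ADDVC  r2←0x8b
6: · SUBCC
7: ✓ CMP  NZCV=1001
8: ✓ ADDGT  r0←0x37
9: ✓ MOVGE  r5←0x25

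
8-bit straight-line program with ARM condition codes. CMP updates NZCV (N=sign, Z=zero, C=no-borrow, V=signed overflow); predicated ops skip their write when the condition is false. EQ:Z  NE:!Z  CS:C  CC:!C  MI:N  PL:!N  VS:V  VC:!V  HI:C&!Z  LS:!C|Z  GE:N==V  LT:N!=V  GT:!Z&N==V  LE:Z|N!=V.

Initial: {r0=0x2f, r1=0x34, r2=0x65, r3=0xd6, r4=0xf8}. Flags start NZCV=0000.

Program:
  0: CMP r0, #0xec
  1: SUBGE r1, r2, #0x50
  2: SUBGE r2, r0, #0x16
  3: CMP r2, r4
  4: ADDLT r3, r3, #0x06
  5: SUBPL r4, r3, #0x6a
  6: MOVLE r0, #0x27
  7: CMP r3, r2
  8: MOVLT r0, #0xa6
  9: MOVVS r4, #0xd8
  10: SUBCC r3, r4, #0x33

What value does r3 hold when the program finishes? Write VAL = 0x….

0: ✓ CMP  NZCV=0000
1: ✓ SUBGE  r1←0x15
2: ✓ SUBGE  r2←0x19
3: ✓ CMP  NZCV=0000
4: · ADDLT
5: ✓ SUBPL  r4←0x6c
6: · MOVLE
7: ✓ CMP  NZCV=1010
8: ✓ MOVLT  r0←0xa6
9: · MOVVS
10: · SUBCC

VAL = 0xd6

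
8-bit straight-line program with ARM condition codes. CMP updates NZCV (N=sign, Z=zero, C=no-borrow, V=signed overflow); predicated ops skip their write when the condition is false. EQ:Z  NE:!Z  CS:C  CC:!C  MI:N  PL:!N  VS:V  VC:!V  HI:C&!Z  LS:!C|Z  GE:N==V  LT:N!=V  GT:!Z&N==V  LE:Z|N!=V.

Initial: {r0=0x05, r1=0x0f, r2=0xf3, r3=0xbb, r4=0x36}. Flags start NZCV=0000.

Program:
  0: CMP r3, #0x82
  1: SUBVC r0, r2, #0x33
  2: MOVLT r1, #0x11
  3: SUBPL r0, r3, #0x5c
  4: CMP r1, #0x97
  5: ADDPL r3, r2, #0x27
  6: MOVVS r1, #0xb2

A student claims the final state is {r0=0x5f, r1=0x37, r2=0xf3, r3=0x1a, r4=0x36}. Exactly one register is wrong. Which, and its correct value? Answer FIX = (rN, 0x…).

0: ✓ CMP  NZCV=0010
1: ✓ SUBVC  r0←0xc0
2: · MOVLT
3: ✓ SUBPL  r0←0x5f
4: ✓ CMP  NZCV=0000
5: ✓ ADDPL  r3←0x1a
6: · MOVVS

FIX = (r1, 0x0f)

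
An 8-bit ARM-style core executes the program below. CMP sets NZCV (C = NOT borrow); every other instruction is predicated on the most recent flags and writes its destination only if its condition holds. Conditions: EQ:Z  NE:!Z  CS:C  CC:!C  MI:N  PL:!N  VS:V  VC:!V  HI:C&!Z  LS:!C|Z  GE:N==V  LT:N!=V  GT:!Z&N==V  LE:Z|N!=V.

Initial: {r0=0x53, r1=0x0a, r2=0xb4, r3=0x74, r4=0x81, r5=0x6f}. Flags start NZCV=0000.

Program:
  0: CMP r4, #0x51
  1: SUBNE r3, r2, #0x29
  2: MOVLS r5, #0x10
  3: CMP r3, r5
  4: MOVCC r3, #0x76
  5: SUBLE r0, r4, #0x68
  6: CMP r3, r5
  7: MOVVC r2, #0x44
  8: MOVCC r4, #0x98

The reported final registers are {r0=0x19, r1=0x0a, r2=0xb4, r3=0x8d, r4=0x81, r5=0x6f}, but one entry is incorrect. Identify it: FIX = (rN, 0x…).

0: ✓ CMP  NZCV=0011
1: ✓ SUBNE  r3←0x8b
2: · MOVLS
3: ✓ CMP  NZCV=0011
4: · MOVCC
5: ✓ SUBLE  r0←0x19
6: ✓ CMP  NZCV=0011
7: · MOVVC
8: · MOVCC

FIX = (r3, 0x8b)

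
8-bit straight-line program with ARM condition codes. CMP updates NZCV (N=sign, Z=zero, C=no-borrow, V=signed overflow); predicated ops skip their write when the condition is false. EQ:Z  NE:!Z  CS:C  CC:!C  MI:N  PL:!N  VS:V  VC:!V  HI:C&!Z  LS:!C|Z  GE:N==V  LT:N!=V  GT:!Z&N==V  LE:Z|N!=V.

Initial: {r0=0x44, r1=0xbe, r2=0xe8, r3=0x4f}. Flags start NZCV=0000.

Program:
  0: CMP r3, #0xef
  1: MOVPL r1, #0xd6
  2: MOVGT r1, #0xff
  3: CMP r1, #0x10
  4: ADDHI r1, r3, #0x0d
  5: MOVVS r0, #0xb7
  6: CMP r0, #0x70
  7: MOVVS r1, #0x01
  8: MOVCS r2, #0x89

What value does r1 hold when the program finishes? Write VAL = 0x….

VAL = 0x5c

[0] flags=0000 → (cmp)
[1] flags=0000 PL?T → r1=0xd6
[2] flags=0000 GT?T → r1=0xff
[3] flags=1010 → (cmp)
[4] flags=1010 HI?T → r1=0x5c
[5] flags=1010 VS?F → skip
[6] flags=1000 → (cmp)
[7] flags=1000 VS?F → skip
[8] flags=1000 CS?F → skip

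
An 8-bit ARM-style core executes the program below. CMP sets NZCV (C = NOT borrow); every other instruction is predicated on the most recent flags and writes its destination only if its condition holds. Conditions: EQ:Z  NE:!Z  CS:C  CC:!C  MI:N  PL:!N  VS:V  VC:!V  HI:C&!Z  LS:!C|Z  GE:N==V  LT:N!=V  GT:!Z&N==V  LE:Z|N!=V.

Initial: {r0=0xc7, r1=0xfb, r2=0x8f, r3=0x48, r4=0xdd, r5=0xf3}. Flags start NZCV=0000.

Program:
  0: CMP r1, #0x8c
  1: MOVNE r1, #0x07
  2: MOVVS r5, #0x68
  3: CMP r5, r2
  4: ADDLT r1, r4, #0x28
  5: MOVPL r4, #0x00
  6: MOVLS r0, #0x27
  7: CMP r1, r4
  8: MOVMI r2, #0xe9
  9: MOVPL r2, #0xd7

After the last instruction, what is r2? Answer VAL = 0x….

0: ✓ CMP  NZCV=0010
1: ✓ MOVNE  r1←0x07
2: · MOVVS
3: ✓ CMP  NZCV=0010
4: · ADDLT
5: ✓ MOVPL  r4←0x00
6: · MOVLS
7: ✓ CMP  NZCV=0010
8: · MOVMI
9: ✓ MOVPL  r2←0xd7

VAL = 0xd7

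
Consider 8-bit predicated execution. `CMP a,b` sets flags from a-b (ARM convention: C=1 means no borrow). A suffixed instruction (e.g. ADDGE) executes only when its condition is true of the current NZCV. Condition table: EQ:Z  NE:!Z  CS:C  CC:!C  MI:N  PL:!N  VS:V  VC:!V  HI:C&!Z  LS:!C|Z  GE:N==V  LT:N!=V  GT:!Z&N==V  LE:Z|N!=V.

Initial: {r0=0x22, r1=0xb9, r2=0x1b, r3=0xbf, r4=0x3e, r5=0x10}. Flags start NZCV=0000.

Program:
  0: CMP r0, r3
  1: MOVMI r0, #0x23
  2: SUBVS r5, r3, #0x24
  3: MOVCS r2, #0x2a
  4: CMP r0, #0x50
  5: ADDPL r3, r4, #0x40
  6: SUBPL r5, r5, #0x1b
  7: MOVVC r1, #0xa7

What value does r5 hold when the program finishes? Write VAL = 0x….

0: ✓ CMP  NZCV=0000
1: · MOVMI
2: · SUBVS
3: · MOVCS
4: ✓ CMP  NZCV=1000
5: · ADDPL
6: · SUBPL
7: ✓ MOVVC  r1←0xa7

VAL = 0x10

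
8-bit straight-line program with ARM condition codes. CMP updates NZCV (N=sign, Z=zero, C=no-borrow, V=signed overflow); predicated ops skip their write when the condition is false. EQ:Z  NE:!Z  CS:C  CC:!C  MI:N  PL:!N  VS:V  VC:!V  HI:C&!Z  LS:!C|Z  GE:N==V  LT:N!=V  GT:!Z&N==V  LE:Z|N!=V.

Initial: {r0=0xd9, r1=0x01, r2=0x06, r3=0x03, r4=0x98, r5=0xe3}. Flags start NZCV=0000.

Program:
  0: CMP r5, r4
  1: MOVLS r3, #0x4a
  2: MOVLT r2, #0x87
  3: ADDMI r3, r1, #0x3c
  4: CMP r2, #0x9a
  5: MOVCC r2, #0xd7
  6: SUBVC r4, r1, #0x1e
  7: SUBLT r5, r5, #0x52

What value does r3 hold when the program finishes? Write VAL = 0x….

VAL = 0x03

0: ✓ CMP  NZCV=0010
1: · MOVLS
2: · MOVLT
3: · ADDMI
4: ✓ CMP  NZCV=0000
5: ✓ MOVCC  r2←0xd7
6: ✓ SUBVC  r4←0xe3
7: · SUBLT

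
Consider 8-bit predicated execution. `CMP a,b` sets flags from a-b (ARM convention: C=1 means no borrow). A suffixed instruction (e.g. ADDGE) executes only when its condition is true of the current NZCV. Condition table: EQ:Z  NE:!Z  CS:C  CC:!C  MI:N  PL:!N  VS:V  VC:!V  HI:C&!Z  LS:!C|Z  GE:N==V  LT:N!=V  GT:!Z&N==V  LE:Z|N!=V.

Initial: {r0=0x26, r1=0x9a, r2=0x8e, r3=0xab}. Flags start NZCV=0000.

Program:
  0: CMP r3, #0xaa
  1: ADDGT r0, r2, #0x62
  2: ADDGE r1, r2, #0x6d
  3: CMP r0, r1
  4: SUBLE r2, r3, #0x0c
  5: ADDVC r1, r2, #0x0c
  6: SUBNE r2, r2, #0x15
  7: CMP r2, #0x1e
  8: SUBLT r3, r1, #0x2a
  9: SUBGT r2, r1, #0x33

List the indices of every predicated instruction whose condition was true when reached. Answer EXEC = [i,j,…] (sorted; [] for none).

EXEC = [1,2,4,5,6,8]

0: ✓ CMP  NZCV=0010
1: ✓ ADDGT  r0←0xf0
2: ✓ ADDGE  r1←0xfb
3: ✓ CMP  NZCV=1000
4: ✓ SUBLE  r2←0x9f
5: ✓ ADDVC  r1←0xab
6: ✓ SUBNE  r2←0x8a
7: ✓ CMP  NZCV=0011
8: ✓ SUBLT  r3←0x81
9: · SUBGT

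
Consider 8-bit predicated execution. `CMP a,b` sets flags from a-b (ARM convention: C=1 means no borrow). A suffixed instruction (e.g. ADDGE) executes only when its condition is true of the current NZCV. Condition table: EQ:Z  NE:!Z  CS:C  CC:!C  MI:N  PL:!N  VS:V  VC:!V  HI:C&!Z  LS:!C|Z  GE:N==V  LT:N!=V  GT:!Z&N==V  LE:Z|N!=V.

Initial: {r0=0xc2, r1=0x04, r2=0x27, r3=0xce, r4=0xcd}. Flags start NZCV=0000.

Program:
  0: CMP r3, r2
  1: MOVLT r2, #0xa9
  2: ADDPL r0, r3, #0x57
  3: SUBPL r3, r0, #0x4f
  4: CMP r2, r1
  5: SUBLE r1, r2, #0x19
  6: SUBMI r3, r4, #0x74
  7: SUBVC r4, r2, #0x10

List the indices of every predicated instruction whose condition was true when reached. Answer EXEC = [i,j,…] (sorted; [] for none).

0: ✓ CMP  NZCV=1010
1: ✓ MOVLT  r2←0xa9
2: · ADDPL
3: · SUBPL
4: ✓ CMP  NZCV=1010
5: ✓ SUBLE  r1←0x90
6: ✓ SUBMI  r3←0x59
7: ✓ SUBVC  r4←0x99

EXEC = [1,5,6,7]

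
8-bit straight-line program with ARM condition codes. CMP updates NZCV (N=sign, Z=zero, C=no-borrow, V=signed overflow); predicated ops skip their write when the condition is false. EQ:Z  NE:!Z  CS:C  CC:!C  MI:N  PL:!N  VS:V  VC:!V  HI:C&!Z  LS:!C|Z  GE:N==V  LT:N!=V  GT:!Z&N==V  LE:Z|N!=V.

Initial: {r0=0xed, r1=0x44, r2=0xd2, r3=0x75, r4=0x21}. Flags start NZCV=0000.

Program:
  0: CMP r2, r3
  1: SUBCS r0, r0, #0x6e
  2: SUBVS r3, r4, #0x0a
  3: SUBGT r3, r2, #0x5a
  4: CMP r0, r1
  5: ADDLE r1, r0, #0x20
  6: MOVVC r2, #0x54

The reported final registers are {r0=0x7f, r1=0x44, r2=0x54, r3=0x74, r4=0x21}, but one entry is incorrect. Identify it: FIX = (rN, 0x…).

0: ✓ CMP  NZCV=0011
1: ✓ SUBCS  r0←0x7f
2: ✓ SUBVS  r3←0x17
3: · SUBGT
4: ✓ CMP  NZCV=0010
5: · ADDLE
6: ✓ MOVVC  r2←0x54

FIX = (r3, 0x17)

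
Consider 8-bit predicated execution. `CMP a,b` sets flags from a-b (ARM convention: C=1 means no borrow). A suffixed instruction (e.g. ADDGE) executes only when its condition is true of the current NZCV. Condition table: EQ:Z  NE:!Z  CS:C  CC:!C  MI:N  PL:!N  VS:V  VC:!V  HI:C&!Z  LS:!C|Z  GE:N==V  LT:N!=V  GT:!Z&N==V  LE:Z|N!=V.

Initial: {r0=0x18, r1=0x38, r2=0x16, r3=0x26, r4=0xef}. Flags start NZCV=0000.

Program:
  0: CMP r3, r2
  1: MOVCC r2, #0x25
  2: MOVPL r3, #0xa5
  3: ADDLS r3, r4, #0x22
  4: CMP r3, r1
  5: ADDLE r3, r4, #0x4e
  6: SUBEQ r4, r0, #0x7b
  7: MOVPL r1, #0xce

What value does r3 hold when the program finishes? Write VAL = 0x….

VAL = 0x3d

[0] flags=0010 → (cmp)
[1] flags=0010 CC?F → skip
[2] flags=0010 PL?T → r3=0xa5
[3] flags=0010 LS?F → skip
[4] flags=0011 → (cmp)
[5] flags=0011 LE?T → r3=0x3d
[6] flags=0011 EQ?F → skip
[7] flags=0011 PL?T → r1=0xce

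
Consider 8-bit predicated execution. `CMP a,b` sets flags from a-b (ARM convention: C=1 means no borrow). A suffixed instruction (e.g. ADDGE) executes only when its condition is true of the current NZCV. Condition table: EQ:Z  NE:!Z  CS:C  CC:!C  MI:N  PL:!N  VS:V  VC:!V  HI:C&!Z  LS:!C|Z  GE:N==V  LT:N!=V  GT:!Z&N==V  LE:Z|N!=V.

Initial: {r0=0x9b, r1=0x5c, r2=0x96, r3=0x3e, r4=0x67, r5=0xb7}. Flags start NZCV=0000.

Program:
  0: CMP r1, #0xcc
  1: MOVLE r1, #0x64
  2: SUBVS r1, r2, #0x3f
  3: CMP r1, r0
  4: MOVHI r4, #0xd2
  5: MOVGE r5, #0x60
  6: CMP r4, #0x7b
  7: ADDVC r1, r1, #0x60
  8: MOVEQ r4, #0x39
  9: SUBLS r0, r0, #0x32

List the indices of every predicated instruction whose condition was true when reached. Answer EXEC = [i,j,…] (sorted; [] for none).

EXEC = [2,5,7,9]

0: ✓ CMP  NZCV=1001
1: · MOVLE
2: ✓ SUBVS  r1←0x57
3: ✓ CMP  NZCV=1001
4: · MOVHI
5: ✓ MOVGE  r5←0x60
6: ✓ CMP  NZCV=1000
7: ✓ ADDVC  r1←0xb7
8: · MOVEQ
9: ✓ SUBLS  r0←0x69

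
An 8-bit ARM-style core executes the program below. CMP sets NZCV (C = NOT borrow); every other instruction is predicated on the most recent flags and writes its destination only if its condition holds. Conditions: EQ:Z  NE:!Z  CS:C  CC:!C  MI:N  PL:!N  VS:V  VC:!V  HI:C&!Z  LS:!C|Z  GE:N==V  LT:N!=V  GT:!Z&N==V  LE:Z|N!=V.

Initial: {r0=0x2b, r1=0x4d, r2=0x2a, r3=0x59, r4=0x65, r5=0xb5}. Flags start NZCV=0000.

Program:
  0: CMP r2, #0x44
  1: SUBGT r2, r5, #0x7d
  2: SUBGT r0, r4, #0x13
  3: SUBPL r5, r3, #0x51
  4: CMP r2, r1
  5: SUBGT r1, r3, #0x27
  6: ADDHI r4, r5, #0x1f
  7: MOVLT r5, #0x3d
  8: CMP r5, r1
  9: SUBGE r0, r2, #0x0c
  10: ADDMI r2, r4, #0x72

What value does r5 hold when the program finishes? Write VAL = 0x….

[0] flags=1000 → (cmp)
[1] flags=1000 GT?F → skip
[2] flags=1000 GT?F → skip
[3] flags=1000 PL?F → skip
[4] flags=1000 → (cmp)
[5] flags=1000 GT?F → skip
[6] flags=1000 HI?F → skip
[7] flags=1000 LT?T → r5=0x3d
[8] flags=1000 → (cmp)
[9] flags=1000 GE?F → skip
[10] flags=1000 MI?T → r2=0xd7

VAL = 0x3d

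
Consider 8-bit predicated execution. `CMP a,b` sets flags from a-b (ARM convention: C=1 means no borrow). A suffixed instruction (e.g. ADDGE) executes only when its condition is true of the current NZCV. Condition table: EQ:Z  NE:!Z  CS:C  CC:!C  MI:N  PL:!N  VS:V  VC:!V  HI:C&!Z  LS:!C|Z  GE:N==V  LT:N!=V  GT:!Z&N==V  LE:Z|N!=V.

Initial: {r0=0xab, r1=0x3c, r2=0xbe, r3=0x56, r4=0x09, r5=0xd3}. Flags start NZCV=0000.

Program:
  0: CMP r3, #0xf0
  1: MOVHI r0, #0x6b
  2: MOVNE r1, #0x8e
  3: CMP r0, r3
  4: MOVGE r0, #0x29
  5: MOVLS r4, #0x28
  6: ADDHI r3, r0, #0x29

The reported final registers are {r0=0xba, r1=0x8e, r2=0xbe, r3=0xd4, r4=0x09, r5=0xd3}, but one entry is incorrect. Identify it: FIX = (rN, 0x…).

FIX = (r0, 0xab)

[0] flags=0000 → (cmp)
[1] flags=0000 HI?F → skip
[2] flags=0000 NE?T → r1=0x8e
[3] flags=0011 → (cmp)
[4] flags=0011 GE?F → skip
[5] flags=0011 LS?F → skip
[6] flags=0011 HI?T → r3=0xd4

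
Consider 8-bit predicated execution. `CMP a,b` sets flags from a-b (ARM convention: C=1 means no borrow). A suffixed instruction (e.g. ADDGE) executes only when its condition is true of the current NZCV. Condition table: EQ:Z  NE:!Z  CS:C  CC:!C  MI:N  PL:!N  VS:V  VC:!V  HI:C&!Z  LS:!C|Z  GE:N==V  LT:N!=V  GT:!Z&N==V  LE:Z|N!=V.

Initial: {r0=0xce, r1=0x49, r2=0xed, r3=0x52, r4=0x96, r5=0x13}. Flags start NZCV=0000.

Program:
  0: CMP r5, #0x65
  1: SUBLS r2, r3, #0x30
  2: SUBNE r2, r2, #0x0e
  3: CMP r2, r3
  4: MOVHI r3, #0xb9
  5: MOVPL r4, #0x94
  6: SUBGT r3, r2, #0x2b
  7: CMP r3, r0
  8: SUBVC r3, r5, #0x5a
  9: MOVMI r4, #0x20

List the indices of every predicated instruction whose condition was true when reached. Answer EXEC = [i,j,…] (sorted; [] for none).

EXEC = [1,2,9]

[0] flags=1000 → (cmp)
[1] flags=1000 LS?T → r2=0x22
[2] flags=1000 NE?T → r2=0x14
[3] flags=1000 → (cmp)
[4] flags=1000 HI?F → skip
[5] flags=1000 PL?F → skip
[6] flags=1000 GT?F → skip
[7] flags=1001 → (cmp)
[8] flags=1001 VC?F → skip
[9] flags=1001 MI?T → r4=0x20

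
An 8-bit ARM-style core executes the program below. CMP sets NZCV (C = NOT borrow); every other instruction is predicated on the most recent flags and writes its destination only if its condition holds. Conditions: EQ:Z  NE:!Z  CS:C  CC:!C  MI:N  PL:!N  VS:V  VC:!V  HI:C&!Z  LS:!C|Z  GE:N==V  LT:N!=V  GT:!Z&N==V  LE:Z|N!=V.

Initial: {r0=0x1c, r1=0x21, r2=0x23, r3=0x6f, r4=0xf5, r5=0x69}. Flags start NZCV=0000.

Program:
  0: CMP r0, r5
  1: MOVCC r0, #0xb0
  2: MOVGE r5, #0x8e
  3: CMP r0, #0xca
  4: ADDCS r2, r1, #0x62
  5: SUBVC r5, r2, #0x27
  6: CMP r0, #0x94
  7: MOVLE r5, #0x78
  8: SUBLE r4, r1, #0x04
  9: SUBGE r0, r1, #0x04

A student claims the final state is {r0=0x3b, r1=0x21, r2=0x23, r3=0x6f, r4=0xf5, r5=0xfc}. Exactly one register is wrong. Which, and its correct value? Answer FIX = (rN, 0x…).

FIX = (r0, 0x1d)

[0] flags=1000 → (cmp)
[1] flags=1000 CC?T → r0=0xb0
[2] flags=1000 GE?F → skip
[3] flags=1000 → (cmp)
[4] flags=1000 CS?F → skip
[5] flags=1000 VC?T → r5=0xfc
[6] flags=0010 → (cmp)
[7] flags=0010 LE?F → skip
[8] flags=0010 LE?F → skip
[9] flags=0010 GE?T → r0=0x1d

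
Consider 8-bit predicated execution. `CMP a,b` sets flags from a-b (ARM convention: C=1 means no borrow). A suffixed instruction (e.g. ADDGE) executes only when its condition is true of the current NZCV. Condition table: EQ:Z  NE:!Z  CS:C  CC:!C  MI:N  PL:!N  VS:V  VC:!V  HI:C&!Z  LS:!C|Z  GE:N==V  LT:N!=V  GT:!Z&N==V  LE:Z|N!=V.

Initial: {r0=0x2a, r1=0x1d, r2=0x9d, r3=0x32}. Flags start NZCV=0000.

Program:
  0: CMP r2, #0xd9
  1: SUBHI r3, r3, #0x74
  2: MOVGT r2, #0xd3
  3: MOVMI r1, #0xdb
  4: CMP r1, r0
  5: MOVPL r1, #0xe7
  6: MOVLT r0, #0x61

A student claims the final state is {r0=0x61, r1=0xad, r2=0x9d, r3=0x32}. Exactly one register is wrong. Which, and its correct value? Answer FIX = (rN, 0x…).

FIX = (r1, 0xdb)

0: ✓ CMP  NZCV=1000
1: · SUBHI
2: · MOVGT
3: ✓ MOVMI  r1←0xdb
4: ✓ CMP  NZCV=1010
5: · MOVPL
6: ✓ MOVLT  r0←0x61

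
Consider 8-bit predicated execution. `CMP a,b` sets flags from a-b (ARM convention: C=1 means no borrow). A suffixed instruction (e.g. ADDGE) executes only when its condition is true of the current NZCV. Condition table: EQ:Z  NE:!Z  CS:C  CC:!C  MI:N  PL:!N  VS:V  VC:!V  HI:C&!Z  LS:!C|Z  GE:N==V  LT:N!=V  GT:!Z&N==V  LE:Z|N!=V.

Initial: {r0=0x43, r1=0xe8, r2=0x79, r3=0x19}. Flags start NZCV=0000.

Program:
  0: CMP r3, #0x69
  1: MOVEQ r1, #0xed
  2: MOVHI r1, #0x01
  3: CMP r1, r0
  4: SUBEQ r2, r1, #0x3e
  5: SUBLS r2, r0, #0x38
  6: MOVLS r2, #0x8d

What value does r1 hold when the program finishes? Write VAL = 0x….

VAL = 0xe8

0: ✓ CMP  NZCV=1000
1: · MOVEQ
2: · MOVHI
3: ✓ CMP  NZCV=1010
4: · SUBEQ
5: · SUBLS
6: · MOVLS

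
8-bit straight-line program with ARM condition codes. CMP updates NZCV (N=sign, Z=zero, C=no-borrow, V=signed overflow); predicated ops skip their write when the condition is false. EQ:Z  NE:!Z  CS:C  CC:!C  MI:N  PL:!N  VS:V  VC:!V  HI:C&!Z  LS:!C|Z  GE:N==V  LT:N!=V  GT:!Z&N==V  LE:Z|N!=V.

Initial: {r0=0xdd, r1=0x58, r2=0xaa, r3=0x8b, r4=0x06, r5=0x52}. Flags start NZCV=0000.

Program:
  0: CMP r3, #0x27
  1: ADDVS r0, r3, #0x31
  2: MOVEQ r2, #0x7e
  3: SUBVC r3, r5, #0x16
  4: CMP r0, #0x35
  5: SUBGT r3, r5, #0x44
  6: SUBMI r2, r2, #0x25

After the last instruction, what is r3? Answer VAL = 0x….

VAL = 0x8b

0: ✓ CMP  NZCV=0011
1: ✓ ADDVS  r0←0xbc
2: · MOVEQ
3: · SUBVC
4: ✓ CMP  NZCV=1010
5: · SUBGT
6: ✓ SUBMI  r2←0x85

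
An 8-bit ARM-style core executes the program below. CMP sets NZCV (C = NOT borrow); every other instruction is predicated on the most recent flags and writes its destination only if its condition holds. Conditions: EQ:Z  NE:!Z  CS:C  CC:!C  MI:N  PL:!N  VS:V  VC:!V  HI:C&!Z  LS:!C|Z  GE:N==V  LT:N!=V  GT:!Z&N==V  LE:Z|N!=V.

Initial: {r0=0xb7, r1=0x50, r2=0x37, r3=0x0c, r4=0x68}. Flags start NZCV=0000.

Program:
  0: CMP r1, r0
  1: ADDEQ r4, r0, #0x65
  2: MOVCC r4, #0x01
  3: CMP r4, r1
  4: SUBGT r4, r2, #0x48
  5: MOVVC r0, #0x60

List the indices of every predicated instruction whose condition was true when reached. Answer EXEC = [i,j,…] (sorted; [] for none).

EXEC = [2,5]

0: ✓ CMP  NZCV=1001
1: · ADDEQ
2: ✓ MOVCC  r4←0x01
3: ✓ CMP  NZCV=1000
4: · SUBGT
5: ✓ MOVVC  r0←0x60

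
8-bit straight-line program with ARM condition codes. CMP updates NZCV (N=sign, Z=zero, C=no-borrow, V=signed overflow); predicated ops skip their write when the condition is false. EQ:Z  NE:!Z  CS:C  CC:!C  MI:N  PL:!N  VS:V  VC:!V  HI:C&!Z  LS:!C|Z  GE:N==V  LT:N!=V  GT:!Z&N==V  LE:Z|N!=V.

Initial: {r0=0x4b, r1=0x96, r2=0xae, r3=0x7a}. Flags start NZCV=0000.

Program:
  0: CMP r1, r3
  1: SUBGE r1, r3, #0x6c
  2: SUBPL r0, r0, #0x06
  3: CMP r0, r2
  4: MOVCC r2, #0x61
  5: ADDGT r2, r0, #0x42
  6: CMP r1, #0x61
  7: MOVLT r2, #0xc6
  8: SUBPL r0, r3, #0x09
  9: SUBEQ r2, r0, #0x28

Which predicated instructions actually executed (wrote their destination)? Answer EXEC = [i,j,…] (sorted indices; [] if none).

0: ✓ CMP  NZCV=0011
1: · SUBGE
2: ✓ SUBPL  r0←0x45
3: ✓ CMP  NZCV=1001
4: ✓ MOVCC  r2←0x61
5: ✓ ADDGT  r2←0x87
6: ✓ CMP  NZCV=0011
7: ✓ MOVLT  r2←0xc6
8: ✓ SUBPL  r0←0x71
9: · SUBEQ

EXEC = [2,4,5,7,8]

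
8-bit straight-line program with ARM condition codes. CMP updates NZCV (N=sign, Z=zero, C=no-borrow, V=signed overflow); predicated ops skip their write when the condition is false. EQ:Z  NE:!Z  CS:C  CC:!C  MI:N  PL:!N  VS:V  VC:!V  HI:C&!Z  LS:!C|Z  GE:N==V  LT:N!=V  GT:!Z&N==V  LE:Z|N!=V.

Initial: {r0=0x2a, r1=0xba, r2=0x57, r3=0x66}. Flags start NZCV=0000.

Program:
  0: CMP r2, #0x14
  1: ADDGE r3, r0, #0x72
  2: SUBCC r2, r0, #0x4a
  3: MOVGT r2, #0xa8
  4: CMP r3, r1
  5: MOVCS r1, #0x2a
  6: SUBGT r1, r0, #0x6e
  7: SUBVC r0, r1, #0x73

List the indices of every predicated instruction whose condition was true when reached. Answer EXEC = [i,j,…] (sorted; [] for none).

EXEC = [1,3,7]

0: ✓ CMP  NZCV=0010
1: ✓ ADDGE  r3←0x9c
2: · SUBCC
3: ✓ MOVGT  r2←0xa8
4: ✓ CMP  NZCV=1000
5: · MOVCS
6: · SUBGT
7: ✓ SUBVC  r0←0x47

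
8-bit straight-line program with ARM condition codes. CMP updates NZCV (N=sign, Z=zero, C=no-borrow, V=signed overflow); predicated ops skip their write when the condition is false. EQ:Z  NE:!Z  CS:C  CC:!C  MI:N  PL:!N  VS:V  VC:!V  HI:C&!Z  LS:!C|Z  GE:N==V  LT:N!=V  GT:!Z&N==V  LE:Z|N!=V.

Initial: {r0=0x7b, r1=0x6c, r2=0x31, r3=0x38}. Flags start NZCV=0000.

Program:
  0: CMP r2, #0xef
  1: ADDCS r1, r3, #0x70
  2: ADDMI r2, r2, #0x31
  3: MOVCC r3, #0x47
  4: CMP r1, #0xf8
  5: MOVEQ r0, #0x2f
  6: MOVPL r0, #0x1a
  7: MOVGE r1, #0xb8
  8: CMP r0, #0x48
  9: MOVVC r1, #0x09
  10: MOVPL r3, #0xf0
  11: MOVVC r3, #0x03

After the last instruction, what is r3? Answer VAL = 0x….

[0] flags=0000 → (cmp)
[1] flags=0000 CS?F → skip
[2] flags=0000 MI?F → skip
[3] flags=0000 CC?T → r3=0x47
[4] flags=0000 → (cmp)
[5] flags=0000 EQ?F → skip
[6] flags=0000 PL?T → r0=0x1a
[7] flags=0000 GE?T → r1=0xb8
[8] flags=1000 → (cmp)
[9] flags=1000 VC?T → r1=0x09
[10] flags=1000 PL?F → skip
[11] flags=1000 VC?T → r3=0x03

VAL = 0x03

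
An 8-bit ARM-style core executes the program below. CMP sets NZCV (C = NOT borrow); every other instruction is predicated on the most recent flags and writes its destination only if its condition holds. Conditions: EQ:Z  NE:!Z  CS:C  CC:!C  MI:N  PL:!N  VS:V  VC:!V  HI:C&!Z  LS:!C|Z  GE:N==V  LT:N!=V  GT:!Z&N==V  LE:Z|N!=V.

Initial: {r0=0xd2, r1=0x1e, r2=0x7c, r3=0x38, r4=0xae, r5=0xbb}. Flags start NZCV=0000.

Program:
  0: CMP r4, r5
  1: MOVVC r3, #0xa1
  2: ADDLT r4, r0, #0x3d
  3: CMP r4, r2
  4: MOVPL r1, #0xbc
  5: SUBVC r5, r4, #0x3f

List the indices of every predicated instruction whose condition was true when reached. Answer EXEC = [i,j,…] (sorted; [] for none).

EXEC = [1,2,5]

[0] flags=1000 → (cmp)
[1] flags=1000 VC?T → r3=0xa1
[2] flags=1000 LT?T → r4=0x0f
[3] flags=1000 → (cmp)
[4] flags=1000 PL?F → skip
[5] flags=1000 VC?T → r5=0xd0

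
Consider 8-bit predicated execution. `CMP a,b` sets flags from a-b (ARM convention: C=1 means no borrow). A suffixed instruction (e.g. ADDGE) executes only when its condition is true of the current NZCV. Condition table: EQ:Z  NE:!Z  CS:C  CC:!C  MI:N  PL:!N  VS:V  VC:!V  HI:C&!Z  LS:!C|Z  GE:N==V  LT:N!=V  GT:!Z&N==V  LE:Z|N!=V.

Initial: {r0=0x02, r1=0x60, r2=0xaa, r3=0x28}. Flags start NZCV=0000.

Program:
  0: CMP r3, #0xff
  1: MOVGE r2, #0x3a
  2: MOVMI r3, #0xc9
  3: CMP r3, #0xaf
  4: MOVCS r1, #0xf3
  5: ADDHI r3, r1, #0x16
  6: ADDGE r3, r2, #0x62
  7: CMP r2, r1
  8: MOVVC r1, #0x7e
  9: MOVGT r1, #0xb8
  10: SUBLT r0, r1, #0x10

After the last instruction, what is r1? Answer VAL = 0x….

VAL = 0x7e

[0] flags=0000 → (cmp)
[1] flags=0000 GE?T → r2=0x3a
[2] flags=0000 MI?F → skip
[3] flags=0000 → (cmp)
[4] flags=0000 CS?F → skip
[5] flags=0000 HI?F → skip
[6] flags=0000 GE?T → r3=0x9c
[7] flags=1000 → (cmp)
[8] flags=1000 VC?T → r1=0x7e
[9] flags=1000 GT?F → skip
[10] flags=1000 LT?T → r0=0x6e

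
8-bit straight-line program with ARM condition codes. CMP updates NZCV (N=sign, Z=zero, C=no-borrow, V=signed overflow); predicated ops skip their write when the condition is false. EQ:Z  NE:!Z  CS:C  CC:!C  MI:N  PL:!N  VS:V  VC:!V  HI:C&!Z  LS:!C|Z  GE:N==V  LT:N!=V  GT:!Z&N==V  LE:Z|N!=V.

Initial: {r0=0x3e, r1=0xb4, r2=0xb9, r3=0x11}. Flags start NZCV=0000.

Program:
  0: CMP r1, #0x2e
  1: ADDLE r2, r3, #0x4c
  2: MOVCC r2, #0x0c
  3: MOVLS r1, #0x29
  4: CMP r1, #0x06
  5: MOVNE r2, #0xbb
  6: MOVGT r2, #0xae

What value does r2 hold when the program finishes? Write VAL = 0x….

VAL = 0xbb

[0] flags=1010 → (cmp)
[1] flags=1010 LE?T → r2=0x5d
[2] flags=1010 CC?F → skip
[3] flags=1010 LS?F → skip
[4] flags=1010 → (cmp)
[5] flags=1010 NE?T → r2=0xbb
[6] flags=1010 GT?F → skip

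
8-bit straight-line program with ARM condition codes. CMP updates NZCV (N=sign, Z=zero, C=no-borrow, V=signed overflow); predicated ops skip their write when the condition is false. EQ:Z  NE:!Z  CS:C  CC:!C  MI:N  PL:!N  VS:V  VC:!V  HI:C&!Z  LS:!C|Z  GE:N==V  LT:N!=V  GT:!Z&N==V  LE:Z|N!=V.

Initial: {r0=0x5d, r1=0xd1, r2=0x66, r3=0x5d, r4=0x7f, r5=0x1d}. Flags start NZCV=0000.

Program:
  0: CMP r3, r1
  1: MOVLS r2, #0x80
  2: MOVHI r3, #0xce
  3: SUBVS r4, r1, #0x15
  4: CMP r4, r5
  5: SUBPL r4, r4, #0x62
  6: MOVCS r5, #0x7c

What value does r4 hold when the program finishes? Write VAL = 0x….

0: ✓ CMP  NZCV=1001
1: ✓ MOVLS  r2←0x80
2: · MOVHI
3: ✓ SUBVS  r4←0xbc
4: ✓ CMP  NZCV=1010
5: · SUBPL
6: ✓ MOVCS  r5←0x7c

VAL = 0xbc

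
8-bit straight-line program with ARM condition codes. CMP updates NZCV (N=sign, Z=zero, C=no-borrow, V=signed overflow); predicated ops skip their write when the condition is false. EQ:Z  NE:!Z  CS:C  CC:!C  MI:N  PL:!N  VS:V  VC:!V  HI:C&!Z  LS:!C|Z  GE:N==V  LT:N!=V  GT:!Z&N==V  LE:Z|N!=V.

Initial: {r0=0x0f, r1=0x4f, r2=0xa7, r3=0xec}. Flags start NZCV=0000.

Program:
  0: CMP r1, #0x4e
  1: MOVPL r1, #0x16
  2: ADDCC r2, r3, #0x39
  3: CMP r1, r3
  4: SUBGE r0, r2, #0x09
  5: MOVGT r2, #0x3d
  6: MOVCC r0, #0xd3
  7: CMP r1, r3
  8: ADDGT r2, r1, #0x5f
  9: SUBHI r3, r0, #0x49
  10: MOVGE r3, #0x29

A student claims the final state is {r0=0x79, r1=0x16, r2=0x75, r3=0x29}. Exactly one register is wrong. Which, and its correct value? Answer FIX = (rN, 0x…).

FIX = (r0, 0xd3)

[0] flags=0010 → (cmp)
[1] flags=0010 PL?T → r1=0x16
[2] flags=0010 CC?F → skip
[3] flags=0000 → (cmp)
[4] flags=0000 GE?T → r0=0x9e
[5] flags=0000 GT?T → r2=0x3d
[6] flags=0000 CC?T → r0=0xd3
[7] flags=0000 → (cmp)
[8] flags=0000 GT?T → r2=0x75
[9] flags=0000 HI?F → skip
[10] flags=0000 GE?T → r3=0x29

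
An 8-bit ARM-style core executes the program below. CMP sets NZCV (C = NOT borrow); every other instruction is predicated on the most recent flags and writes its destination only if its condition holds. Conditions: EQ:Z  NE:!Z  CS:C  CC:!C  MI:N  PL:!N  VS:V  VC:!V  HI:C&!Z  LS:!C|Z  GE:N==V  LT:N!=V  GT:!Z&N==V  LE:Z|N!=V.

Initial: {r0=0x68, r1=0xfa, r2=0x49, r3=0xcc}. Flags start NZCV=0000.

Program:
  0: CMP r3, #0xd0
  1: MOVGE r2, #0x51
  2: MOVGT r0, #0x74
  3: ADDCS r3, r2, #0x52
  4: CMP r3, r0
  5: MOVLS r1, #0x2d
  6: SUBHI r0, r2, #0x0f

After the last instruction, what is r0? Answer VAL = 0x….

0: ✓ CMP  NZCV=1000
1: · MOVGE
2: · MOVGT
3: · ADDCS
4: ✓ CMP  NZCV=0011
5: · MOVLS
6: ✓ SUBHI  r0←0x3a

VAL = 0x3a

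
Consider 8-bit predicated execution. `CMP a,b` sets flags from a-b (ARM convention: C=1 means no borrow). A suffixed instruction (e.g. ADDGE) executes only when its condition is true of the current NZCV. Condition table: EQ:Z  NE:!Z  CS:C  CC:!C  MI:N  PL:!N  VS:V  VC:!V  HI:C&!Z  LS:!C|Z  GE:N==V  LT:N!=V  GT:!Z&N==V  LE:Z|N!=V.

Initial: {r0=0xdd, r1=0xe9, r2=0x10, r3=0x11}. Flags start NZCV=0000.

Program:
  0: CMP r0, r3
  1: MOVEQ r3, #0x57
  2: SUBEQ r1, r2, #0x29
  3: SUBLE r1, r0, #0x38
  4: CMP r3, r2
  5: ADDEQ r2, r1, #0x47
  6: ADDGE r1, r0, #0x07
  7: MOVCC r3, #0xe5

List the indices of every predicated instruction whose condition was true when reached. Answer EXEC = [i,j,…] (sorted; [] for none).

[0] flags=1010 → (cmp)
[1] flags=1010 EQ?F → skip
[2] flags=1010 EQ?F → skip
[3] flags=1010 LE?T → r1=0xa5
[4] flags=0010 → (cmp)
[5] flags=0010 EQ?F → skip
[6] flags=0010 GE?T → r1=0xe4
[7] flags=0010 CC?F → skip

EXEC = [3,6]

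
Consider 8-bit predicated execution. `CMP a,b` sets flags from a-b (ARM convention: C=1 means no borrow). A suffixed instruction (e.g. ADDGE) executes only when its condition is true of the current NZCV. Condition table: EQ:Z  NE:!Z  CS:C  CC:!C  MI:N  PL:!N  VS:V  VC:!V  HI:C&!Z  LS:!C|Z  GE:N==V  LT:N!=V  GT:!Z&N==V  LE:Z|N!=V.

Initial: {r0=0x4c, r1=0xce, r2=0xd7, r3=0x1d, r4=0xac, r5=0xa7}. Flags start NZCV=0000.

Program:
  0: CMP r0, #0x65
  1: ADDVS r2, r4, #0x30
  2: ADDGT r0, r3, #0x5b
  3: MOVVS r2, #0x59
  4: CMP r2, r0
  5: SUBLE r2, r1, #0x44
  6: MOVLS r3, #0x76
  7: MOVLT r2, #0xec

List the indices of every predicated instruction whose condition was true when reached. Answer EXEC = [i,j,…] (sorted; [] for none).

0: ✓ CMP  NZCV=1000
1: · ADDVS
2: · ADDGT
3: · MOVVS
4: ✓ CMP  NZCV=1010
5: ✓ SUBLE  r2←0x8a
6: · MOVLS
7: ✓ MOVLT  r2←0xec

EXEC = [5,7]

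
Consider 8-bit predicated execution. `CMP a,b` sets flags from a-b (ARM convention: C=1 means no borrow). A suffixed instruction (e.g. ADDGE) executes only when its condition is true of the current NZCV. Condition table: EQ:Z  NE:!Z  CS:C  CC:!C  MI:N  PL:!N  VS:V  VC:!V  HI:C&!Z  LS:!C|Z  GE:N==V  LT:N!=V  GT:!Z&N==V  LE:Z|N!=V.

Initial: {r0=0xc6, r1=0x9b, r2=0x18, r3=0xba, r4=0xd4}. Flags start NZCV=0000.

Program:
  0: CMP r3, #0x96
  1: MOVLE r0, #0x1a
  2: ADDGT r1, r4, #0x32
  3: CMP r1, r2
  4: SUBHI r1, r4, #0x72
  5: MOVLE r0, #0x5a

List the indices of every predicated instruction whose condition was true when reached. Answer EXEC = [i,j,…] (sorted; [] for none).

EXEC = [2,5]

0: ✓ CMP  NZCV=0010
1: · MOVLE
2: ✓ ADDGT  r1←0x06
3: ✓ CMP  NZCV=1000
4: · SUBHI
5: ✓ MOVLE  r0←0x5a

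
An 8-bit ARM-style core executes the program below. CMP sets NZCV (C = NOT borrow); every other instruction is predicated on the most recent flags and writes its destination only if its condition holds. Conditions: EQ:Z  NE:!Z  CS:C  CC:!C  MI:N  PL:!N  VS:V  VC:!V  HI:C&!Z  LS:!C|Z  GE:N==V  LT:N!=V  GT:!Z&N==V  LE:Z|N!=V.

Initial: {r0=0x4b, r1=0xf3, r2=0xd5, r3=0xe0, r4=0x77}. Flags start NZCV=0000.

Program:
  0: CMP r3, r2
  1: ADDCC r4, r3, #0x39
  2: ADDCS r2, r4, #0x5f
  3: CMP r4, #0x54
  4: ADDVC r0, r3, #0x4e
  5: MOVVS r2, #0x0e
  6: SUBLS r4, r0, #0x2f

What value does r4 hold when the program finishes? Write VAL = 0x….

VAL = 0x77

0: ✓ CMP  NZCV=0010
1: · ADDCC
2: ✓ ADDCS  r2←0xd6
3: ✓ CMP  NZCV=0010
4: ✓ ADDVC  r0←0x2e
5: · MOVVS
6: · SUBLS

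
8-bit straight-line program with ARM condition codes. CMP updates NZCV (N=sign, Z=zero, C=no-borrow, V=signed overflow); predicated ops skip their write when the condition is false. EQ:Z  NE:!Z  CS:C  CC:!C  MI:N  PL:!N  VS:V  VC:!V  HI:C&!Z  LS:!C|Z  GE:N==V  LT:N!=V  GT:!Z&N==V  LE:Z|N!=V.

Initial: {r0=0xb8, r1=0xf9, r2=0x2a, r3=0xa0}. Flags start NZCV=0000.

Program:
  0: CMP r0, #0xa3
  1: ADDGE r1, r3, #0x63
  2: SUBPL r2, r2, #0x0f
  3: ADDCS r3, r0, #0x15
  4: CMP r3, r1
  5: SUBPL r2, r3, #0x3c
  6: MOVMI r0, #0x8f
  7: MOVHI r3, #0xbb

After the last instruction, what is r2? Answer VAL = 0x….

VAL = 0x1b

0: ✓ CMP  NZCV=0010
1: ✓ ADDGE  r1←0x03
2: ✓ SUBPL  r2←0x1b
3: ✓ ADDCS  r3←0xcd
4: ✓ CMP  NZCV=1010
5: · SUBPL
6: ✓ MOVMI  r0←0x8f
7: ✓ MOVHI  r3←0xbb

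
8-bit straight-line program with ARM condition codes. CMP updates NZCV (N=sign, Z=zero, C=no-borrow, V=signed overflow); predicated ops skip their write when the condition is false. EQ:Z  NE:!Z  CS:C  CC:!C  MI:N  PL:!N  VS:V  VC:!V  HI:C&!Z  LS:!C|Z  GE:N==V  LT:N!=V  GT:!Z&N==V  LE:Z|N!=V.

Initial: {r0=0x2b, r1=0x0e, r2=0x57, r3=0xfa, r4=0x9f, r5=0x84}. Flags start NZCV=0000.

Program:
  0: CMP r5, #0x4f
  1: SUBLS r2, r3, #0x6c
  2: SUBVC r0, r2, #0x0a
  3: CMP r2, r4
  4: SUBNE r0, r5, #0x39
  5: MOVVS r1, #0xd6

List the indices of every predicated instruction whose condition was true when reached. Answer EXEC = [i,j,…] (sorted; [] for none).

EXEC = [4,5]

0: ✓ CMP  NZCV=0011
1: · SUBLS
2: · SUBVC
3: ✓ CMP  NZCV=1001
4: ✓ SUBNE  r0←0x4b
5: ✓ MOVVS  r1←0xd6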